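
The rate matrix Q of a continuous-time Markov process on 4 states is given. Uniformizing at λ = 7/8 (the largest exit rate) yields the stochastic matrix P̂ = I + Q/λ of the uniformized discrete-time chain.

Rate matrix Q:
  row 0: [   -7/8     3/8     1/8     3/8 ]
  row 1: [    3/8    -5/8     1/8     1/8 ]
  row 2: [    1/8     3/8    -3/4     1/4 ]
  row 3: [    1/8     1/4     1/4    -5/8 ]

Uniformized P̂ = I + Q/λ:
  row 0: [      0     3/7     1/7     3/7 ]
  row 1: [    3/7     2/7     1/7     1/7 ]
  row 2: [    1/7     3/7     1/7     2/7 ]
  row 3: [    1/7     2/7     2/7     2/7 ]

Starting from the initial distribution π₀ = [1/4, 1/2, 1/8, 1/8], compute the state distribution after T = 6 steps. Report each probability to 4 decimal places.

t=0: π = [0.2500, 0.5000, 0.1250, 0.1250]
t=1: π = [0.2500, 0.3393, 0.1607, 0.2500]
t=2: π = [0.2041, 0.3444, 0.1786, 0.2730]
t=3: π = [0.2121, 0.3404, 0.1819, 0.2657]
t=4: π = [0.2098, 0.3420, 0.1808, 0.2674]
t=5: π = [0.2106, 0.3415, 0.1811, 0.2668]
t=6: π = [0.2103, 0.3417, 0.1810, 0.2670]

π = [0.2103, 0.3417, 0.1810, 0.2670]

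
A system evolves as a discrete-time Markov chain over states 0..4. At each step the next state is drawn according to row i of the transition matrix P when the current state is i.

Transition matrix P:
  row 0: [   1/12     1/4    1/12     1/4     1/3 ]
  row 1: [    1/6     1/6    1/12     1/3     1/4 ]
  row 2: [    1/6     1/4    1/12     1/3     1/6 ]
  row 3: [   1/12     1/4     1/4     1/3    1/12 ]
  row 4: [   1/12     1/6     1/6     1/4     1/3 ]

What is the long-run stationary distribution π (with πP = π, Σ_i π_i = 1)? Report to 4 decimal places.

π = [0.1139, 0.2143, 0.1521, 0.3060, 0.2136]

Balance equations π_j = Σ_i π_i·P[i][j]:
  π_0 = 1/12·π_0 + 1/6·π_1 + 1/6·π_2 + 1/12·π_3 + 1/12·π_4
  π_1 = 1/4·π_0 + 1/6·π_1 + 1/4·π_2 + 1/4·π_3 + 1/6·π_4
  π_2 = 1/12·π_0 + 1/12·π_1 + 1/12·π_2 + 1/4·π_3 + 1/6·π_4
  π_3 = 1/4·π_0 + 1/3·π_1 + 1/3·π_2 + 1/3·π_3 + 1/4·π_4
  normalize: π_0 + π_1 + π_2 + π_3 + π_4 = 1
Solving the linear system gives exactly π = [2327/20435, 876/4087, 3109/20435, 6254/20435, 873/4087].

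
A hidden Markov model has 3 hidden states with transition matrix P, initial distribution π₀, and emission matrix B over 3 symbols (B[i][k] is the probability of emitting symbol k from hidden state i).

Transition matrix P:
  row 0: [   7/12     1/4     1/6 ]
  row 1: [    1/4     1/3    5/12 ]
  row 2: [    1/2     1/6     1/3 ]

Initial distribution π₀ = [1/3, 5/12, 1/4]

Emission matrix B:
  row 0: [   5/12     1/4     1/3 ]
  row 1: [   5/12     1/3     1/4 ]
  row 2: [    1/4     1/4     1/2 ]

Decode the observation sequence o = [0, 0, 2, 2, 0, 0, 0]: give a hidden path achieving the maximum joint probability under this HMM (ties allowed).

path = [0, 0, 0, 0, 0, 0, 0]

t=0: δ = [1.389e-01, 1.736e-01, 6.250e-02]  (obs o_0=0)
t=1: δ = [3.376e-02, 2.411e-02, 1.808e-02]  ψ = [0, 1, 1]  (obs o_1=0)
t=2: δ = [6.564e-03, 2.110e-03, 5.023e-03]  ψ = [0, 0, 1]  (obs o_2=2)
t=3: δ = [1.276e-03, 4.103e-04, 8.372e-04]  ψ = [0, 0, 2]  (obs o_3=2)
t=4: δ = [3.102e-04, 1.330e-04, 6.977e-05]  ψ = [0, 0, 2]  (obs o_4=0)
t=5: δ = [7.540e-05, 3.231e-05, 1.385e-05]  ψ = [0, 0, 1]  (obs o_5=0)
t=6: δ = [1.833e-05, 7.854e-06, 3.366e-06]  ψ = [0, 0, 1]  (obs o_6=0)
backtrack: best end state = 0; path = [0, 0, 0, 0, 0, 0, 0]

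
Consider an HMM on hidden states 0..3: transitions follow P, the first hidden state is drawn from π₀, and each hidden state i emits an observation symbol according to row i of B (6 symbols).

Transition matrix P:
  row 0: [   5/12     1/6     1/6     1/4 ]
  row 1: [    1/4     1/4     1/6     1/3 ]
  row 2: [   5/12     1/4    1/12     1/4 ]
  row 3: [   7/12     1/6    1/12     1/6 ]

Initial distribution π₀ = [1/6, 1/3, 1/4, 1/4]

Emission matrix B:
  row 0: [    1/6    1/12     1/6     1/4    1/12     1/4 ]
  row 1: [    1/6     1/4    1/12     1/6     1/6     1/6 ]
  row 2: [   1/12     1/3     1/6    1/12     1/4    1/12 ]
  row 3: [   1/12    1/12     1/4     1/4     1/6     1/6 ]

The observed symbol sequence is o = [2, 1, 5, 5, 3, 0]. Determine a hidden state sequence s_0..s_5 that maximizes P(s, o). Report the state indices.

t=0: δ = [2.778e-02, 2.778e-02, 4.167e-02, 6.250e-02]  (obs o_0=2)
t=1: δ = [3.038e-03, 2.604e-03, 1.736e-03, 8.681e-04]  ψ = [3, 2, 3, 2]  (obs o_1=1)
t=2: δ = [3.165e-04, 1.085e-04, 4.220e-05, 1.447e-04]  ψ = [0, 1, 0, 1]  (obs o_2=5)
t=3: δ = [3.297e-05, 8.791e-06, 4.396e-06, 1.319e-05]  ψ = [0, 0, 0, 0]  (obs o_3=5)
t=4: δ = [3.434e-06, 9.157e-07, 4.579e-07, 2.060e-06]  ψ = [0, 0, 0, 0]  (obs o_4=3)
t=5: δ = [2.385e-07, 9.539e-08, 4.769e-08, 7.154e-08]  ψ = [0, 0, 0, 0]  (obs o_5=0)
backtrack: best end state = 0; path = [3, 0, 0, 0, 0, 0]

path = [3, 0, 0, 0, 0, 0]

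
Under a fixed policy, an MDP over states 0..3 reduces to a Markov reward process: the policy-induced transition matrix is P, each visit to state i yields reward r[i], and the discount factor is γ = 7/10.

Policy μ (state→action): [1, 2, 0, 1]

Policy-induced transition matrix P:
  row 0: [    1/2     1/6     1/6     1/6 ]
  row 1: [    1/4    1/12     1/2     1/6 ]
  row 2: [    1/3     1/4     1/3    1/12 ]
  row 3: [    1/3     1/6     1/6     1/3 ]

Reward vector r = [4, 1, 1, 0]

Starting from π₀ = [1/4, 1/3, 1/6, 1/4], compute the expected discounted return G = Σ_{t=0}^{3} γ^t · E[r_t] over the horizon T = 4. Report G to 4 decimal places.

G = 4.4304

t=0: π = [0.2500, 0.3333, 0.1667, 0.2500], E[r] = 1.5000, γ^t·E[r] = 1.500000, running G = 1.500000
t=1: π = [0.3472, 0.1528, 0.3056, 0.1944], E[r] = 1.8472, γ^t·E[r] = 1.293056, running G = 2.793056
t=2: π = [0.3785, 0.1794, 0.2685, 0.1736], E[r] = 1.9618, γ^t·E[r] = 0.961285, running G = 3.754340
t=3: π = [0.3815, 0.1741, 0.2712, 0.1732], E[r] = 1.9712, γ^t·E[r] = 0.676108, running G = 4.430449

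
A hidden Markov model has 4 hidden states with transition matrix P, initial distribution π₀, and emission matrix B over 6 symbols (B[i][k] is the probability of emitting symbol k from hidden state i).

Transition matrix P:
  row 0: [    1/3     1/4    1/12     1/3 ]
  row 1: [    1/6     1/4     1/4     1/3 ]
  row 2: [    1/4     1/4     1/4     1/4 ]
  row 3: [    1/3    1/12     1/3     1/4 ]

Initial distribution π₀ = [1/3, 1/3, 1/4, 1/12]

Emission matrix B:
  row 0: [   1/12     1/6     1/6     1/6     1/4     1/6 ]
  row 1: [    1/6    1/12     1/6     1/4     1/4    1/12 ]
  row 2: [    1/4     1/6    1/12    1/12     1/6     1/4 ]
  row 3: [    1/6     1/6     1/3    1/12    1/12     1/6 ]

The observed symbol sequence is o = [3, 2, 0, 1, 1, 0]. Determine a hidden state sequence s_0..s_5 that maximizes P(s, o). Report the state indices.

path = [1, 3, 2, 0, 3, 2]

t=0: δ = [5.556e-02, 8.333e-02, 2.083e-02, 6.944e-03]  (obs o_0=3)
t=1: δ = [3.086e-03, 3.472e-03, 1.736e-03, 9.259e-03]  ψ = [0, 1, 1, 1]  (obs o_1=2)
t=2: δ = [2.572e-04, 1.447e-04, 7.716e-04, 3.858e-04]  ψ = [3, 1, 3, 3]  (obs o_2=0)
t=3: δ = [3.215e-05, 1.608e-05, 3.215e-05, 3.215e-05]  ψ = [2, 2, 2, 2]  (obs o_3=1)
t=4: δ = [1.786e-06, 6.698e-07, 1.786e-06, 1.786e-06]  ψ = [0, 0, 3, 0]  (obs o_4=1)
t=5: δ = [4.961e-08, 7.442e-08, 1.488e-07, 9.923e-08]  ψ = [0, 0, 3, 0]  (obs o_5=0)
backtrack: best end state = 2; path = [1, 3, 2, 0, 3, 2]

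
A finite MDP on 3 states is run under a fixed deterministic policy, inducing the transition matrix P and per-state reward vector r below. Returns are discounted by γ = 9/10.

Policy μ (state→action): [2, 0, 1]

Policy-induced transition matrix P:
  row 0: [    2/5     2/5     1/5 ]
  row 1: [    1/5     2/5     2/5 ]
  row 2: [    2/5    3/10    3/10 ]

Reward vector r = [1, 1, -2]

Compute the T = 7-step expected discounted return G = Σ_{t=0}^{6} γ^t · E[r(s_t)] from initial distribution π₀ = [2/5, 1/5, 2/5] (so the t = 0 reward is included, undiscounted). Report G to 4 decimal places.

G = 0.2427

t=0: π = [0.4000, 0.2000, 0.4000], E[r] = -0.2000, γ^t·E[r] = -0.200000, running G = -0.200000
t=1: π = [0.3600, 0.3600, 0.2800], E[r] = 0.1600, γ^t·E[r] = 0.144000, running G = -0.056000
t=2: π = [0.3280, 0.3720, 0.3000], E[r] = 0.1000, γ^t·E[r] = 0.081000, running G = 0.025000
t=3: π = [0.3256, 0.3700, 0.3044], E[r] = 0.0868, γ^t·E[r] = 0.063277, running G = 0.088277
t=4: π = [0.3260, 0.3696, 0.3044], E[r] = 0.0867, γ^t·E[r] = 0.056871, running G = 0.145148
t=5: π = [0.3261, 0.3696, 0.3044], E[r] = 0.0869, γ^t·E[r] = 0.051332, running G = 0.196480
t=6: π = [0.3261, 0.3696, 0.3043], E[r] = 0.0870, γ^t·E[r] = 0.046214, running G = 0.242694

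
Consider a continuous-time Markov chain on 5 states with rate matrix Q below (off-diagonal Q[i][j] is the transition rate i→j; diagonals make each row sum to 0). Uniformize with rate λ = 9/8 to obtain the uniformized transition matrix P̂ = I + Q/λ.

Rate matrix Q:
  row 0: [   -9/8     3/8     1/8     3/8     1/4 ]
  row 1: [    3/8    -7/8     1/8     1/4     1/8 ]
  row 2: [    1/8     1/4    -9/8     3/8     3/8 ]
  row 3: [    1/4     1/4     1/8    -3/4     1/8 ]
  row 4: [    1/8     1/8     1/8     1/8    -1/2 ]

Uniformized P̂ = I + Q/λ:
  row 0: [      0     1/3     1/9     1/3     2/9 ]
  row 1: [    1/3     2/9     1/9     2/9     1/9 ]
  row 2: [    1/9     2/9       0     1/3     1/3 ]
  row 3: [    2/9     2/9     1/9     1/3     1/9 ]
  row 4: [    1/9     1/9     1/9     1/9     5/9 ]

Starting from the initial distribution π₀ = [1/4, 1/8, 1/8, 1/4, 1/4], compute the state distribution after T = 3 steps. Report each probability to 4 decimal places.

t=0: π = [0.2500, 0.1250, 0.1250, 0.2500, 0.2500]
t=1: π = [0.1389, 0.2222, 0.0972, 0.2639, 0.2778]
t=2: π = [0.1744, 0.2068, 0.1003, 0.2469, 0.2716]
t=3: π = [0.1651, 0.2114, 0.1000, 0.2500, 0.2735]

π = [0.1651, 0.2114, 0.1000, 0.2500, 0.2735]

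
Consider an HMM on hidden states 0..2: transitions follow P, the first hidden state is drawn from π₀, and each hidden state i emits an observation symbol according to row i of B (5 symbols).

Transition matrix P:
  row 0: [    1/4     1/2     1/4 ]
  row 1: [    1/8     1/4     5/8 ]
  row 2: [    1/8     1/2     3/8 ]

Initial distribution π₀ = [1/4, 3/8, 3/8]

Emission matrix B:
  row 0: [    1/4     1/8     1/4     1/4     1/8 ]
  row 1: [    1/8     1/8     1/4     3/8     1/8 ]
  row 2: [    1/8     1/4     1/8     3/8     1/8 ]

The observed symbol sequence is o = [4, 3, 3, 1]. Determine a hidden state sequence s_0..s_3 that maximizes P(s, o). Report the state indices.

t=0: δ = [3.125e-02, 4.688e-02, 4.688e-02]  (obs o_0=4)
t=1: δ = [1.953e-03, 8.789e-03, 1.099e-02]  ψ = [0, 2, 1]  (obs o_1=3)
t=2: δ = [3.433e-04, 2.060e-03, 2.060e-03]  ψ = [2, 2, 1]  (obs o_2=3)
t=3: δ = [3.219e-05, 1.287e-04, 3.219e-04]  ψ = [1, 2, 1]  (obs o_3=1)
backtrack: best end state = 2; path = [1, 2, 1, 2]

path = [1, 2, 1, 2]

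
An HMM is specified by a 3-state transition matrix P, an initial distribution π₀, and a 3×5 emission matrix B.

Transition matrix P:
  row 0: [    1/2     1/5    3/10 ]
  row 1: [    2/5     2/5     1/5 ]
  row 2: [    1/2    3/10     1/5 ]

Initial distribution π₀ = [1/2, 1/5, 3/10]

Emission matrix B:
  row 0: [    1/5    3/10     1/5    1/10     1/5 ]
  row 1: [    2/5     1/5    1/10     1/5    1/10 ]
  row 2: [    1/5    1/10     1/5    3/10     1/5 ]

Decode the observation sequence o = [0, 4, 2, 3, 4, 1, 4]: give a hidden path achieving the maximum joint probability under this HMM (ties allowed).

t=0: δ = [1.000e-01, 8.000e-02, 6.000e-02]  (obs o_0=0)
t=1: δ = [1.000e-02, 3.200e-03, 6.000e-03]  ψ = [0, 1, 0]  (obs o_1=4)
t=2: δ = [1.000e-03, 2.000e-04, 6.000e-04]  ψ = [0, 0, 0]  (obs o_2=2)
t=3: δ = [5.000e-05, 4.000e-05, 9.000e-05]  ψ = [0, 0, 0]  (obs o_3=3)
t=4: δ = [9.000e-06, 2.700e-06, 3.600e-06]  ψ = [2, 2, 2]  (obs o_4=4)
t=5: δ = [1.350e-06, 3.600e-07, 2.700e-07]  ψ = [0, 0, 0]  (obs o_5=1)
t=6: δ = [1.350e-07, 2.700e-08, 8.100e-08]  ψ = [0, 0, 0]  (obs o_6=4)
backtrack: best end state = 0; path = [0, 0, 0, 2, 0, 0, 0]

path = [0, 0, 0, 2, 0, 0, 0]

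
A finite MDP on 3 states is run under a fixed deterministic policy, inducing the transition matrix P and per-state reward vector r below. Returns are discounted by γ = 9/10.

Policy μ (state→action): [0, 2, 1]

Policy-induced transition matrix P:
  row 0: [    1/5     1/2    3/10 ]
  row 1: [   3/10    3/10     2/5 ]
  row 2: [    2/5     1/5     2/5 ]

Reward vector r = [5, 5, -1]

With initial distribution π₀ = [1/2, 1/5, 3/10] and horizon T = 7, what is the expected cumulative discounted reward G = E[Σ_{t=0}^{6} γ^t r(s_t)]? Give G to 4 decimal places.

G = 15.0315

t=0: π = [0.5000, 0.2000, 0.3000], E[r] = 3.2000, γ^t·E[r] = 3.200000, running G = 3.200000
t=1: π = [0.2800, 0.3700, 0.3500], E[r] = 2.9000, γ^t·E[r] = 2.610000, running G = 5.810000
t=2: π = [0.3070, 0.3210, 0.3720], E[r] = 2.7680, γ^t·E[r] = 2.242080, running G = 8.052080
t=3: π = [0.3065, 0.3242, 0.3693], E[r] = 2.7842, γ^t·E[r] = 2.029682, running G = 10.081762
t=4: π = [0.3063, 0.3244, 0.3694], E[r] = 2.7839, γ^t·E[r] = 1.826517, running G = 11.908279
t=5: π = [0.3063, 0.3243, 0.3694], E[r] = 2.7838, γ^t·E[r] = 1.643787, running G = 13.552066
t=6: π = [0.3063, 0.3243, 0.3694], E[r] = 2.7838, γ^t·E[r] = 1.479417, running G = 15.031483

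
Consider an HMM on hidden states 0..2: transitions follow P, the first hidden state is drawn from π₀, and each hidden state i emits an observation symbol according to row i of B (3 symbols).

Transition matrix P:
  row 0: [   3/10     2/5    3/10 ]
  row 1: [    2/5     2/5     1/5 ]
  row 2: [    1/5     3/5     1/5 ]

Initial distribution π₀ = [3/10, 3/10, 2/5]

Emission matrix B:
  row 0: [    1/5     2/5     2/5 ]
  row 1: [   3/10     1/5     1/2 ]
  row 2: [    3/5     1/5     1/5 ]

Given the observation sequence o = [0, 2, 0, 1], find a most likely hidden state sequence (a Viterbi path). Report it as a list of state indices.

t=0: δ = [6.000e-02, 9.000e-02, 2.400e-01]  (obs o_0=0)
t=1: δ = [1.920e-02, 7.200e-02, 9.600e-03]  ψ = [2, 2, 2]  (obs o_1=2)
t=2: δ = [5.760e-03, 8.640e-03, 8.640e-03]  ψ = [1, 1, 1]  (obs o_2=0)
t=3: δ = [1.382e-03, 1.037e-03, 3.456e-04]  ψ = [1, 2, 0]  (obs o_3=1)
backtrack: best end state = 0; path = [2, 1, 1, 0]

path = [2, 1, 1, 0]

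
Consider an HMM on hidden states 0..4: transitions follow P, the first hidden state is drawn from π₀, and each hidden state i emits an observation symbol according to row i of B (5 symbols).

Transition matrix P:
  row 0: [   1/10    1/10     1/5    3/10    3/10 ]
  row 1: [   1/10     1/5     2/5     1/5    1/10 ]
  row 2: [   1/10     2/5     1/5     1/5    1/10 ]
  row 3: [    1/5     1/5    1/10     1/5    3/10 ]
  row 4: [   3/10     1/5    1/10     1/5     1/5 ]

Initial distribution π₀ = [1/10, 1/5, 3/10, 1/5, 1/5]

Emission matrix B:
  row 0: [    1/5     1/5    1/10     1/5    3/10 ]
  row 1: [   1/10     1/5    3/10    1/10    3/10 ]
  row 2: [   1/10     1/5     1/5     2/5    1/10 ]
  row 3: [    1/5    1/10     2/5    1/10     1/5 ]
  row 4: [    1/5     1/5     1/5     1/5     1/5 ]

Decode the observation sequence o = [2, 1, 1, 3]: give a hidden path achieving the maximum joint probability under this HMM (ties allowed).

t=0: δ = [1.000e-02, 6.000e-02, 6.000e-02, 8.000e-02, 4.000e-02]  (obs o_0=2)
t=1: δ = [3.200e-03, 4.800e-03, 4.800e-03, 1.600e-03, 4.800e-03]  ψ = [3, 2, 1, 3, 3]  (obs o_1=1)
t=2: δ = [2.880e-04, 3.840e-04, 3.840e-04, 9.600e-05, 1.920e-04]  ψ = [4, 2, 1, 0, 0]  (obs o_2=1)
t=3: δ = [1.152e-05, 1.536e-05, 6.144e-05, 8.640e-06, 1.728e-05]  ψ = [4, 2, 1, 0, 0]  (obs o_3=3)
backtrack: best end state = 2; path = [1, 2, 1, 2]

path = [1, 2, 1, 2]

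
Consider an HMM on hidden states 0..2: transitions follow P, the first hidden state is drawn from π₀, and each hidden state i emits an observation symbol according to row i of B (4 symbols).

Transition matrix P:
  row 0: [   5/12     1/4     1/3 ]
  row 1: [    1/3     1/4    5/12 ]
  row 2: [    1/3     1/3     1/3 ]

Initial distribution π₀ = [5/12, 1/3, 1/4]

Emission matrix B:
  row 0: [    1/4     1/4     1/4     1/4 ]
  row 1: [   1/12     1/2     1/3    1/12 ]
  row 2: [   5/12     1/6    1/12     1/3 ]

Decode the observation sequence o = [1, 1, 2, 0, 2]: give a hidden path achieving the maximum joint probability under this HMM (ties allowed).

path = [1, 1, 1, 2, 1]

t=0: δ = [1.042e-01, 1.667e-01, 4.167e-02]  (obs o_0=1)
t=1: δ = [1.389e-02, 2.083e-02, 1.157e-02]  ψ = [1, 1, 1]  (obs o_1=1)
t=2: δ = [1.736e-03, 1.736e-03, 7.234e-04]  ψ = [1, 1, 1]  (obs o_2=2)
t=3: δ = [1.808e-04, 3.617e-05, 3.014e-04]  ψ = [0, 0, 1]  (obs o_3=0)
t=4: δ = [2.512e-05, 3.349e-05, 8.372e-06]  ψ = [2, 2, 2]  (obs o_4=2)
backtrack: best end state = 1; path = [1, 1, 1, 2, 1]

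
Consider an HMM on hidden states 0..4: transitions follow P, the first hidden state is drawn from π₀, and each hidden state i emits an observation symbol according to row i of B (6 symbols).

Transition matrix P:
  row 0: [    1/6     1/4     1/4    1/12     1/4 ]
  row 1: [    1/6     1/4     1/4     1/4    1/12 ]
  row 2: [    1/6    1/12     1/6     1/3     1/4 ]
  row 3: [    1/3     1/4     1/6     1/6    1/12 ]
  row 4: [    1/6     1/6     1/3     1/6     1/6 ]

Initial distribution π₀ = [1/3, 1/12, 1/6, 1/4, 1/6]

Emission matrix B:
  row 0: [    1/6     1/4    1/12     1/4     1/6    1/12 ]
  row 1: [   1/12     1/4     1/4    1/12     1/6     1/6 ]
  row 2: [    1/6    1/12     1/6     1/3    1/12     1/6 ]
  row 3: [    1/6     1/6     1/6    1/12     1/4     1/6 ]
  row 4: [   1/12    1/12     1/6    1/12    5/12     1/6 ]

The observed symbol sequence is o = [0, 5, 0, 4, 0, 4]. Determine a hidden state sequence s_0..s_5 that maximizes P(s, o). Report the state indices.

t=0: δ = [5.556e-02, 6.944e-03, 2.778e-02, 4.167e-02, 1.389e-02]  (obs o_0=0)
t=1: δ = [1.157e-03, 2.315e-03, 2.315e-03, 1.543e-03, 2.315e-03]  ψ = [3, 0, 0, 2, 0]  (obs o_1=5)
t=2: δ = [8.573e-05, 4.823e-05, 1.286e-04, 1.286e-04, 4.823e-05]  ψ = [3, 1, 4, 2, 2]  (obs o_2=0)
t=3: δ = [7.144e-06, 5.358e-06, 1.786e-06, 1.072e-05, 1.340e-05]  ψ = [3, 3, 0, 2, 2]  (obs o_3=4)
t=4: δ = [5.954e-07, 2.233e-07, 7.442e-07, 3.721e-07, 1.861e-07]  ψ = [3, 3, 4, 4, 4]  (obs o_4=0)
t=5: δ = [2.067e-08, 2.481e-08, 1.240e-08, 6.202e-08, 7.752e-08]  ψ = [2, 0, 0, 2, 2]  (obs o_5=4)
backtrack: best end state = 4; path = [0, 4, 2, 4, 2, 4]

path = [0, 4, 2, 4, 2, 4]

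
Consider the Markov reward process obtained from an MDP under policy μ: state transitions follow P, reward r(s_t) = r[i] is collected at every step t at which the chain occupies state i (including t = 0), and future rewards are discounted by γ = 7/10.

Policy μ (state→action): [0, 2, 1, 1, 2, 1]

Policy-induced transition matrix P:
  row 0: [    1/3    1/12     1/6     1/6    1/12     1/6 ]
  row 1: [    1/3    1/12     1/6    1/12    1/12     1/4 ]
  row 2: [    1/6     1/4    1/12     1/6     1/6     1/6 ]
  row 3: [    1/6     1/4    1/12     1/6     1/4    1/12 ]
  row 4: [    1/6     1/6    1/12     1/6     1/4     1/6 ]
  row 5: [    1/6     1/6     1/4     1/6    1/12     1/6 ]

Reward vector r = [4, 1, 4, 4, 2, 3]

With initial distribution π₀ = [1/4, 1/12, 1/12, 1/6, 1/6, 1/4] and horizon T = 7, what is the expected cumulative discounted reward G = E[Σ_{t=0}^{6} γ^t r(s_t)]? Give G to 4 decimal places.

t=0: π = [0.2500, 0.0833, 0.0833, 0.1667, 0.1667, 0.2500], E[r] = 3.1667, γ^t·E[r] = 3.166667, running G = 3.166667
t=1: π = [0.2222, 0.1597, 0.1528, 0.1597, 0.1458, 0.1597], E[r] = 3.0694, γ^t·E[r] = 2.148611, running G = 5.315278
t=2: π = [0.2303, 0.1609, 0.1418, 0.1534, 0.1470, 0.1667], E[r] = 3.0567, γ^t·E[r] = 1.497789, running G = 6.813067
t=3: π = [0.2319, 0.1587, 0.1437, 0.1533, 0.1452, 0.1673], E[r] = 3.0663, γ^t·E[r] = 1.051744, running G = 7.864811
t=4: π = [0.2318, 0.1589, 0.1438, 0.1534, 0.1451, 0.1671], E[r] = 3.0662, γ^t·E[r] = 0.736186, running G = 8.600998
t=5: π = [0.2318, 0.1589, 0.1437, 0.1534, 0.1451, 0.1671], E[r] = 3.0661, γ^t·E[r] = 0.515321, running G = 9.116319
t=6: π = [0.2318, 0.1589, 0.1437, 0.1534, 0.1451, 0.1671], E[r] = 3.0661, γ^t·E[r] = 0.360727, running G = 9.477046

G = 9.4770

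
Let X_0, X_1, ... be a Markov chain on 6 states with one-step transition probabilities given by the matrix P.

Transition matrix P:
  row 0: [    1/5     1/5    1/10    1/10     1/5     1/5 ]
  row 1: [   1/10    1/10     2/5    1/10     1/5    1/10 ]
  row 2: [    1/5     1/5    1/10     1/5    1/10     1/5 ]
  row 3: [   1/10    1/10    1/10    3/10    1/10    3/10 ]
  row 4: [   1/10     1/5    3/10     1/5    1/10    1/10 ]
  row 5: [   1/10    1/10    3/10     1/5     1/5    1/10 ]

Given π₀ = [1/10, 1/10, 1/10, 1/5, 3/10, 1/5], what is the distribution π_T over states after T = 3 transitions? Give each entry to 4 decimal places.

π = [0.1340, 0.1483, 0.2083, 0.1909, 0.1459, 0.1726]

t=0: π = [0.1000, 0.1000, 0.1000, 0.2000, 0.3000, 0.2000]
t=1: π = [0.1200, 0.1500, 0.2300, 0.2000, 0.1400, 0.1600]
t=2: π = [0.1350, 0.1490, 0.2050, 0.1930, 0.1430, 0.1750]
t=3: π = [0.1340, 0.1483, 0.2083, 0.1909, 0.1459, 0.1726]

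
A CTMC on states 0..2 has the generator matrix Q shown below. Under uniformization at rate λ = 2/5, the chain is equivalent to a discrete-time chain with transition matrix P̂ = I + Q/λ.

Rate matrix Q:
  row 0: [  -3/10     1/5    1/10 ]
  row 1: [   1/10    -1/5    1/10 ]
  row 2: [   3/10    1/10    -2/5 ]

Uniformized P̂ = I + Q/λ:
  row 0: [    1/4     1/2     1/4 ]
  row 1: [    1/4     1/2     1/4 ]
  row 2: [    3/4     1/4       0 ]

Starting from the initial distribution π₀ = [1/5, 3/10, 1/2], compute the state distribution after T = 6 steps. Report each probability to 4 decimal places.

π = [0.3499, 0.4501, 0.2001]

t=0: π = [0.2000, 0.3000, 0.5000]
t=1: π = [0.5000, 0.3750, 0.1250]
t=2: π = [0.3125, 0.4688, 0.2188]
t=3: π = [0.3594, 0.4453, 0.1953]
t=4: π = [0.3477, 0.4512, 0.2012]
t=5: π = [0.3506, 0.4497, 0.1997]
t=6: π = [0.3499, 0.4501, 0.2001]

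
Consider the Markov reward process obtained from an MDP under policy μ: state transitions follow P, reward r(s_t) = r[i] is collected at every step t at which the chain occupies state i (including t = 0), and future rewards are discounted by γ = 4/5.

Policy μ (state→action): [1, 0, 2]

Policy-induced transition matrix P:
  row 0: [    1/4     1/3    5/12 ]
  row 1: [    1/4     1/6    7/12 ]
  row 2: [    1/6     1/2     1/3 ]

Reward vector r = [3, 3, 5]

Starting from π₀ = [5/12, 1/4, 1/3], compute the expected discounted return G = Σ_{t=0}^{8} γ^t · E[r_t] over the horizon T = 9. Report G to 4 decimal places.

t=0: π = [0.4167, 0.2500, 0.3333], E[r] = 3.6667, γ^t·E[r] = 3.666667, running G = 3.666667
t=1: π = [0.2222, 0.3472, 0.4306], E[r] = 3.8611, γ^t·E[r] = 3.088889, running G = 6.755556
t=2: π = [0.2141, 0.3472, 0.4387], E[r] = 3.8773, γ^t·E[r] = 2.481481, running G = 9.237037
t=3: π = [0.2134, 0.3486, 0.4380], E[r] = 3.8760, γ^t·E[r] = 1.984494, running G = 11.221531
t=4: π = [0.2135, 0.3482, 0.4383], E[r] = 3.8765, γ^t·E[r] = 1.587826, running G = 12.809356
t=5: π = [0.2135, 0.3483, 0.4382], E[r] = 3.8764, γ^t·E[r] = 1.270208, running G = 14.079565
t=6: π = [0.2135, 0.3483, 0.4382], E[r] = 3.8764, γ^t·E[r] = 1.016179, running G = 15.095744
t=7: π = [0.2135, 0.3483, 0.4382], E[r] = 3.8764, γ^t·E[r] = 0.812940, running G = 15.908684
t=8: π = [0.2135, 0.3483, 0.4382], E[r] = 3.8764, γ^t·E[r] = 0.650353, running G = 16.559037

G = 16.5590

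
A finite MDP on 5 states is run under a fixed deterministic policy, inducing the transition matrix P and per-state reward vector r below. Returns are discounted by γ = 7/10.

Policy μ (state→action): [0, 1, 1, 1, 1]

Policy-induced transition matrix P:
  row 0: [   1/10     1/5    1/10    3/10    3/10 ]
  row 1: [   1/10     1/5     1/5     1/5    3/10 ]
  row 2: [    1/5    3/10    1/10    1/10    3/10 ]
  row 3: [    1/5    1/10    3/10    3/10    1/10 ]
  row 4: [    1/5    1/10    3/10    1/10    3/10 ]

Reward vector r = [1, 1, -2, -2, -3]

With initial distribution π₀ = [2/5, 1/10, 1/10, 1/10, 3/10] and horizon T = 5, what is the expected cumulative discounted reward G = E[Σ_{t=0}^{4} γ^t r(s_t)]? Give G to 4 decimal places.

t=0: π = [0.4000, 0.1000, 0.1000, 0.1000, 0.3000], E[r] = -0.8000, γ^t·E[r] = -0.800000, running G = -0.800000
t=1: π = [0.1500, 0.1700, 0.1900, 0.2100, 0.2800], E[r] = -1.3200, γ^t·E[r] = -0.924000, running G = -1.724000
t=2: π = [0.1680, 0.1700, 0.2150, 0.1890, 0.2580], E[r] = -1.2440, γ^t·E[r] = -0.609560, running G = -2.333560
t=3: π = [0.1662, 0.1768, 0.2064, 0.1884, 0.2622], E[r] = -1.2332, γ^t·E[r] = -0.422988, running G = -2.756548
t=4: π = [0.1657, 0.1756, 0.2078, 0.1886, 0.2623], E[r] = -1.2385, γ^t·E[r] = -0.297359, running G = -3.053907

G = -3.0539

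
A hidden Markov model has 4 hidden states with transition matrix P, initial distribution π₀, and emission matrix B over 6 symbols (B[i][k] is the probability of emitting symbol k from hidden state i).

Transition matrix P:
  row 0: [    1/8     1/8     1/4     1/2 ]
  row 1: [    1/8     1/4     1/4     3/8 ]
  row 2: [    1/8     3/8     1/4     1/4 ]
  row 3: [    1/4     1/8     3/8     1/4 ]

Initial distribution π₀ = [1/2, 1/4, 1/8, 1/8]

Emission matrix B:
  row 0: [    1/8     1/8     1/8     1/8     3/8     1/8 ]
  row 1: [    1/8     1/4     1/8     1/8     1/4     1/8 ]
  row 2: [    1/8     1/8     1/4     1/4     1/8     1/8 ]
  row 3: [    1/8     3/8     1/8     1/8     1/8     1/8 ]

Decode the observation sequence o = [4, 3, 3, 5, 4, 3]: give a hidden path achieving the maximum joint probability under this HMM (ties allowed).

path = [0, 3, 2, 1, 3, 2]

t=0: δ = [1.875e-01, 6.250e-02, 1.562e-02, 1.562e-02]  (obs o_0=4)
t=1: δ = [2.930e-03, 2.930e-03, 1.172e-02, 1.172e-02]  ψ = [0, 0, 0, 0]  (obs o_1=3)
t=2: δ = [3.662e-04, 5.493e-04, 1.099e-03, 3.662e-04]  ψ = [3, 2, 3, 2]  (obs o_2=3)
t=3: δ = [1.717e-05, 5.150e-05, 3.433e-05, 3.433e-05]  ψ = [2, 2, 2, 2]  (obs o_3=5)
t=4: δ = [3.219e-06, 3.219e-06, 1.609e-06, 2.414e-06]  ψ = [3, 1, 1, 1]  (obs o_4=4)
t=5: δ = [7.544e-08, 1.006e-07, 2.263e-07, 2.012e-07]  ψ = [3, 1, 3, 0]  (obs o_5=3)
backtrack: best end state = 2; path = [0, 3, 2, 1, 3, 2]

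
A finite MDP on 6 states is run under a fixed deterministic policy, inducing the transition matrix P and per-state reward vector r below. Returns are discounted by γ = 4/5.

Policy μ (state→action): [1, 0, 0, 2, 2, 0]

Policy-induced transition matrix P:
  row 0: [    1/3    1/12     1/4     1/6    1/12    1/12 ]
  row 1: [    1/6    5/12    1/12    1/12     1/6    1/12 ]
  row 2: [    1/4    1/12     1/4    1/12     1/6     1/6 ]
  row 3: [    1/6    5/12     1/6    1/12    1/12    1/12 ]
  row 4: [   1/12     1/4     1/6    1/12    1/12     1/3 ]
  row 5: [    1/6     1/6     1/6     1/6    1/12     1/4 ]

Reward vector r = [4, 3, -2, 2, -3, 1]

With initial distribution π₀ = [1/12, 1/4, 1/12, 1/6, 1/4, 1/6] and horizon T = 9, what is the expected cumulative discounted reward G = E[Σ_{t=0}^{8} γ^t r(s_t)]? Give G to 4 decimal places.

t=0: π = [0.0833, 0.2500, 0.0833, 0.1667, 0.2500, 0.1667], E[r] = 0.6667, γ^t·E[r] = 0.666667, running G = 0.666667
t=1: π = [0.1667, 0.2778, 0.1597, 0.1042, 0.1111, 0.1806], E[r] = 1.2361, γ^t·E[r] = 0.988889, running G = 1.655556
t=2: π = [0.1985, 0.2442, 0.1707, 0.1123, 0.1198, 0.1545], E[r] = 1.2049, γ^t·E[r] = 0.771111, running G = 2.426667
t=3: π = [0.2040, 0.2350, 0.1771, 0.1128, 0.1179, 0.1533], E[r] = 1.1918, γ^t·E[r] = 0.610222, running G = 3.036889
t=4: π = [0.2056, 0.2317, 0.1788, 0.1131, 0.1177, 0.1531], E[r] = 1.1860, γ^t·E[r] = 0.485798, running G = 3.522686
t=5: π = [0.2060, 0.2306, 0.1794, 0.1132, 0.1175, 0.1532], E[r] = 1.1842, γ^t·E[r] = 0.388044, running G = 3.910730
t=6: π = [0.2062, 0.2303, 0.1796, 0.1133, 0.1175, 0.1532], E[r] = 1.1837, γ^t·E[r] = 0.310287, running G = 4.221017
t=7: π = [0.2062, 0.2302, 0.1796, 0.1133, 0.1175, 0.1532], E[r] = 1.1835, γ^t·E[r] = 0.248194, running G = 4.469211
t=8: π = [0.2062, 0.2302, 0.1796, 0.1133, 0.1175, 0.1532], E[r] = 1.1834, γ^t·E[r] = 0.198546, running G = 4.667757

G = 4.6678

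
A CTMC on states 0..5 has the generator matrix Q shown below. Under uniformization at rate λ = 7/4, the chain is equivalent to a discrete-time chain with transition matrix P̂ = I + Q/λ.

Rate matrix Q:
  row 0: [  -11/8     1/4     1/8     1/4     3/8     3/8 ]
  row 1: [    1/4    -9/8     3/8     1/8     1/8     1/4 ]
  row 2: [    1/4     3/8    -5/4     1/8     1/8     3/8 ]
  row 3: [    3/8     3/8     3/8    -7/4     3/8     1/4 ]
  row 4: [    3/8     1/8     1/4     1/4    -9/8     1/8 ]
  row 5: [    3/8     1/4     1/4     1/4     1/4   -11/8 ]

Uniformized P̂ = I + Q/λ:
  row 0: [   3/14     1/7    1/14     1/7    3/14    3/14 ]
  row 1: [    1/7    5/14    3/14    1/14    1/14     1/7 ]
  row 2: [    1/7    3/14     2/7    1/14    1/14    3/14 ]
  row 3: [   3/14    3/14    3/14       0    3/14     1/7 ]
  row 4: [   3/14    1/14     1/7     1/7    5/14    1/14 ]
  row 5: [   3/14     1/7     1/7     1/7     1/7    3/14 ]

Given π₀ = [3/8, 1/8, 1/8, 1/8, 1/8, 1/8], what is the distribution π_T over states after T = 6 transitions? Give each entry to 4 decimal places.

π = [0.1881, 0.1911, 0.1754, 0.1021, 0.1750, 0.1683]

t=0: π = [0.3750, 0.1250, 0.1250, 0.1250, 0.1250, 0.1250]
t=1: π = [0.1964, 0.1786, 0.1518, 0.1071, 0.1875, 0.1786]
t=2: π = [0.1907, 0.1862, 0.1709, 0.1040, 0.1811, 0.1671]
t=3: π = [0.1888, 0.1895, 0.1744, 0.1025, 0.1772, 0.1677]
t=4: π = [0.1883, 0.1906, 0.1751, 0.1022, 0.1756, 0.1681]
t=5: π = [0.1882, 0.1910, 0.1753, 0.1021, 0.1751, 0.1683]
t=6: π = [0.1881, 0.1911, 0.1754, 0.1021, 0.1750, 0.1683]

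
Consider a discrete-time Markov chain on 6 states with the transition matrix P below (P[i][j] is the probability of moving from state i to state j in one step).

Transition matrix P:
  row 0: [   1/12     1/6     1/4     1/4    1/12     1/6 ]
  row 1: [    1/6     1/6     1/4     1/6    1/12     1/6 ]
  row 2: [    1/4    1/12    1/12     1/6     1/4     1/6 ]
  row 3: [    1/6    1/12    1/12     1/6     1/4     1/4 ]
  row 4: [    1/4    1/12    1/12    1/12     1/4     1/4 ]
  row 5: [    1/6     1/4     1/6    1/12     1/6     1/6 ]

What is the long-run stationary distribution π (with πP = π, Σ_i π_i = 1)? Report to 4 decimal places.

π = [0.1795, 0.1425, 0.1532, 0.1504, 0.1801, 0.1942]

Balance equations π_j = Σ_i π_i·P[i][j]:
  π_0 = 1/12·π_0 + 1/6·π_1 + 1/4·π_2 + 1/6·π_3 + 1/4·π_4 + 1/6·π_5
  π_1 = 1/6·π_0 + 1/6·π_1 + 1/12·π_2 + 1/12·π_3 + 1/12·π_4 + 1/4·π_5
  π_2 = 1/4·π_0 + 1/4·π_1 + 1/12·π_2 + 1/12·π_3 + 1/12·π_4 + 1/6·π_5
  π_3 = 1/4·π_0 + 1/6·π_1 + 1/6·π_2 + 1/6·π_3 + 1/12·π_4 + 1/12·π_5
  π_4 = 1/12·π_0 + 1/12·π_1 + 1/4·π_2 + 1/4·π_3 + 1/4·π_4 + 1/6·π_5
  normalize: π_0 + π_1 + π_2 + π_3 + π_4 + π_5 = 1
Solving the linear system gives exactly π = [7/39, 1084/7605, 233/1521, 88/585, 274/1521, 1477/7605].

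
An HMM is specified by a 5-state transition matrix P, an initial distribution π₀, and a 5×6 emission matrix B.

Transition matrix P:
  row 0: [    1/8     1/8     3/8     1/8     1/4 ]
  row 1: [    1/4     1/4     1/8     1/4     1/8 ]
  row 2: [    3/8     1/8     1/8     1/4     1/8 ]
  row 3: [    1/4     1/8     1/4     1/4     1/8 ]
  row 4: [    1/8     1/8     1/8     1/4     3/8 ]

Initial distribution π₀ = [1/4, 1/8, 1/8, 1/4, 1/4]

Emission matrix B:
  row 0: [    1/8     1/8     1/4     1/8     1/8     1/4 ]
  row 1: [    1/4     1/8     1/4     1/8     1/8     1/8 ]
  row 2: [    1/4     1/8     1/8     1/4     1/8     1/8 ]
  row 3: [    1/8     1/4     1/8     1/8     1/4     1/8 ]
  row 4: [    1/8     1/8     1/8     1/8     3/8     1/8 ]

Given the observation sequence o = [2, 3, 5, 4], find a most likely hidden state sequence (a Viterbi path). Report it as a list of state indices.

path = [0, 2, 0, 4]

t=0: δ = [6.250e-02, 3.125e-02, 1.562e-02, 3.125e-02, 3.125e-02]  (obs o_0=2)
t=1: δ = [9.766e-04, 9.766e-04, 5.859e-03, 9.766e-04, 1.953e-03]  ψ = [0, 0, 0, 0, 0]  (obs o_1=3)
t=2: δ = [5.493e-04, 9.155e-05, 9.155e-05, 1.831e-04, 9.155e-05]  ψ = [2, 2, 2, 2, 2]  (obs o_2=5)
t=3: δ = [8.583e-06, 8.583e-06, 2.575e-05, 1.717e-05, 5.150e-05]  ψ = [0, 0, 0, 0, 0]  (obs o_3=4)
backtrack: best end state = 4; path = [0, 2, 0, 4]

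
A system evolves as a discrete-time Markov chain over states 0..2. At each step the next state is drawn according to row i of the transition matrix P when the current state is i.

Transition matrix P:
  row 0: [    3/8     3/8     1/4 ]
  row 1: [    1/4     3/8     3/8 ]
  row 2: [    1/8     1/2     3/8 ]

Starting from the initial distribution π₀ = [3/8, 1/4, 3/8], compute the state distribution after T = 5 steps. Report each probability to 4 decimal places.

t=0: π = [0.3750, 0.2500, 0.3750]
t=1: π = [0.2500, 0.4219, 0.3281]
t=2: π = [0.2402, 0.4160, 0.3438]
t=3: π = [0.2371, 0.4180, 0.3450]
t=4: π = [0.2365, 0.4181, 0.3454]
t=5: π = [0.2364, 0.4182, 0.3454]

π = [0.2364, 0.4182, 0.3454]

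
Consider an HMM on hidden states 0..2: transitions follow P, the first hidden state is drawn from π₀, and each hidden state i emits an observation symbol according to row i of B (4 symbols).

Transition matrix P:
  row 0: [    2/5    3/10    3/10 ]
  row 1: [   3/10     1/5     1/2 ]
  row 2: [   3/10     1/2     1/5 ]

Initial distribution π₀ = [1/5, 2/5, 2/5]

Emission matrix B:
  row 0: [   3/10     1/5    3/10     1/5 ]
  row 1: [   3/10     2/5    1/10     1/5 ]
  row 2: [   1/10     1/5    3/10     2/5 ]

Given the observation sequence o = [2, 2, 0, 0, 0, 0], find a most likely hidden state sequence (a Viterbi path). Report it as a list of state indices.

t=0: δ = [6.000e-02, 4.000e-02, 1.200e-01]  (obs o_0=2)
t=1: δ = [1.080e-02, 6.000e-03, 7.200e-03]  ψ = [2, 2, 2]  (obs o_1=2)
t=2: δ = [1.296e-03, 1.080e-03, 3.240e-04]  ψ = [0, 2, 0]  (obs o_2=0)
t=3: δ = [1.555e-04, 1.166e-04, 5.400e-05]  ψ = [0, 0, 1]  (obs o_3=0)
t=4: δ = [1.866e-05, 1.400e-05, 5.832e-06]  ψ = [0, 0, 1]  (obs o_4=0)
t=5: δ = [2.239e-06, 1.680e-06, 6.998e-07]  ψ = [0, 0, 1]  (obs o_5=0)
backtrack: best end state = 0; path = [2, 0, 0, 0, 0, 0]

path = [2, 0, 0, 0, 0, 0]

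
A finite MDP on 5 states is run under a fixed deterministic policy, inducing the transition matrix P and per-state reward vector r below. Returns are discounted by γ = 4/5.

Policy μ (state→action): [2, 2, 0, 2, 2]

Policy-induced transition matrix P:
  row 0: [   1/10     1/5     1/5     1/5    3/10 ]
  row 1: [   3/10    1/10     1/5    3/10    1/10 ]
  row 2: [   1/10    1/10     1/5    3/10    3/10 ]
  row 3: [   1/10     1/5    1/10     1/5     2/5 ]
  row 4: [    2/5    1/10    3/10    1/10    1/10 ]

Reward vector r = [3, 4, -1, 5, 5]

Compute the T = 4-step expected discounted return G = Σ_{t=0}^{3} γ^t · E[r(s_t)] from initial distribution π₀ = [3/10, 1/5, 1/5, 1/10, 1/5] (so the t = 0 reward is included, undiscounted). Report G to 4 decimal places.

t=0: π = [0.3000, 0.2000, 0.2000, 0.1000, 0.2000], E[r] = 3.0000, γ^t·E[r] = 3.000000, running G = 3.000000
t=1: π = [0.2000, 0.1400, 0.2100, 0.2200, 0.2300], E[r] = 3.2000, γ^t·E[r] = 2.560000, running G = 5.560000
t=2: π = [0.1970, 0.1420, 0.2010, 0.2120, 0.2480], E[r] = 3.2580, γ^t·E[r] = 2.085120, running G = 7.645120
t=3: π = [0.2028, 0.1409, 0.2036, 0.2095, 0.2432], E[r] = 3.2319, γ^t·E[r] = 1.654733, running G = 9.299853

G = 9.2999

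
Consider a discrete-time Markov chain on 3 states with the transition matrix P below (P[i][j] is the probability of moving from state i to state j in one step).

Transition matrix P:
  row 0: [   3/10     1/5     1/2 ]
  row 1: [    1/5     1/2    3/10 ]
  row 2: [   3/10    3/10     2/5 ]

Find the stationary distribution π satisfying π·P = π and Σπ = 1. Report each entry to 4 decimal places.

Balance equations π_j = Σ_i π_i·P[i][j]:
  π_0 = 3/10·π_0 + 1/5·π_1 + 3/10·π_2
  π_1 = 1/5·π_0 + 1/2·π_1 + 3/10·π_2
  normalize: π_0 + π_1 + π_2 = 1
Solving the linear system gives exactly π = [21/79, 27/79, 31/79].

π = [0.2658, 0.3418, 0.3924]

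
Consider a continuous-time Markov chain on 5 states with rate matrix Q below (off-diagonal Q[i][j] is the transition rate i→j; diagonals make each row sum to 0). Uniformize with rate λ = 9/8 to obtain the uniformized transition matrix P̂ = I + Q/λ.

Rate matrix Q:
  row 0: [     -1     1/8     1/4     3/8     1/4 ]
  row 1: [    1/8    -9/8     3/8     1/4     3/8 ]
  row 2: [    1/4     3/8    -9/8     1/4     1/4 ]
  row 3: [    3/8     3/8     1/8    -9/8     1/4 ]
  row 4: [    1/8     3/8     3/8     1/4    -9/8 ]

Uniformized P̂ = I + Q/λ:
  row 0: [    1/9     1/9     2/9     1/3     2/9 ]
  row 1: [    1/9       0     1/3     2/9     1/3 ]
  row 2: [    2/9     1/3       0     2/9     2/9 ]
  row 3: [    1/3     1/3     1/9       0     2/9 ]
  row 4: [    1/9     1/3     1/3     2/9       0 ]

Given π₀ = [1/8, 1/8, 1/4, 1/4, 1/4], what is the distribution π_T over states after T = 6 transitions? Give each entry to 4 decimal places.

π = [0.1775, 0.2199, 0.2024, 0.1981, 0.2021]

t=0: π = [0.1250, 0.1250, 0.2500, 0.2500, 0.2500]
t=1: π = [0.1944, 0.2639, 0.1806, 0.1806, 0.1806]
t=2: π = [0.1713, 0.2022, 0.2114, 0.2037, 0.2114]
t=3: π = [0.1799, 0.2279, 0.1986, 0.1960, 0.1977]
t=4: π = [0.1767, 0.2174, 0.2036, 0.1987, 0.2036]
t=5: π = [0.1779, 0.2216, 0.2017, 0.1977, 0.2011]
t=6: π = [0.1775, 0.2199, 0.2024, 0.1981, 0.2021]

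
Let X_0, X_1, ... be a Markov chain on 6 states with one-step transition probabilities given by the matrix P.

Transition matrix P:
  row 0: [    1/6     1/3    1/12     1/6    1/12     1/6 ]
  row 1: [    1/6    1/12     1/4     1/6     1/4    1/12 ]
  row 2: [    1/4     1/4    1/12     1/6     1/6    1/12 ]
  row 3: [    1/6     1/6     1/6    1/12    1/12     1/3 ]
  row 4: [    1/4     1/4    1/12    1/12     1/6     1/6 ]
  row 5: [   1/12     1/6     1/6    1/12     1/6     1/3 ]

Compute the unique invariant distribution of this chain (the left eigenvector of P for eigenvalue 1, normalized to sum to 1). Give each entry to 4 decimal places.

π = [0.1760, 0.2042, 0.1438, 0.1270, 0.1584, 0.1906]

Balance equations π_j = Σ_i π_i·P[i][j]:
  π_0 = 1/6·π_0 + 1/6·π_1 + 1/4·π_2 + 1/6·π_3 + 1/4·π_4 + 1/12·π_5
  π_1 = 1/3·π_0 + 1/12·π_1 + 1/4·π_2 + 1/6·π_3 + 1/4·π_4 + 1/6·π_5
  π_2 = 1/12·π_0 + 1/4·π_1 + 1/12·π_2 + 1/6·π_3 + 1/12·π_4 + 1/6·π_5
  π_3 = 1/6·π_0 + 1/6·π_1 + 1/6·π_2 + 1/12·π_3 + 1/12·π_4 + 1/12·π_5
  π_4 = 1/12·π_0 + 1/4·π_1 + 1/6·π_2 + 1/12·π_3 + 1/6·π_4 + 1/6·π_5
  normalize: π_0 + π_1 + π_2 + π_3 + π_4 + π_5 = 1
Solving the linear system gives exactly π = [11684/66397, 54225/265588, 38199/265588, 33729/265588, 21039/132794, 50621/265588].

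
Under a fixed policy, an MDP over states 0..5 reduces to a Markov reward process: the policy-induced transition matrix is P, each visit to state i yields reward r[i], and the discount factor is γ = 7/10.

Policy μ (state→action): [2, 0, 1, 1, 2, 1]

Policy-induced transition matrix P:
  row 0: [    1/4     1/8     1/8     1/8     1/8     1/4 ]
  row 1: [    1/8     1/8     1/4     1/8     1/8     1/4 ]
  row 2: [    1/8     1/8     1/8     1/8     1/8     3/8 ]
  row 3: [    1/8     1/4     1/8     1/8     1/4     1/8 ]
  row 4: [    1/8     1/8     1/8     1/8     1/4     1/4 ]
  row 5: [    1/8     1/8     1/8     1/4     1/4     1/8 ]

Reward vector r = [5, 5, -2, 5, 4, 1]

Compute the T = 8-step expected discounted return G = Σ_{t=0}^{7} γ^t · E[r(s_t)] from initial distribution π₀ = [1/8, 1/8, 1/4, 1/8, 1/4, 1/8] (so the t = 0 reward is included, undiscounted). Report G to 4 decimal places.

t=0: π = [0.1250, 0.1250, 0.2500, 0.1250, 0.2500, 0.1250], E[r] = 2.5000, γ^t·E[r] = 2.500000, running G = 2.500000
t=1: π = [0.1406, 0.1406, 0.1406, 0.1406, 0.1875, 0.2500], E[r] = 2.8281, γ^t·E[r] = 1.979688, running G = 4.479688
t=2: π = [0.1426, 0.1426, 0.1426, 0.1563, 0.1973, 0.2188], E[r] = 2.9297, γ^t·E[r] = 1.435547, running G = 5.915234
t=3: π = [0.1428, 0.1445, 0.1428, 0.1523, 0.1965, 0.2209], E[r] = 2.9199, γ^t·E[r] = 1.001533, running G = 6.916768
t=4: π = [0.1429, 0.1440, 0.1431, 0.1526, 0.1962, 0.2212], E[r] = 2.9175, γ^t·E[r] = 0.700502, running G = 7.617269
t=5: π = [0.1429, 0.1441, 0.1430, 0.1526, 0.1963, 0.2212], E[r] = 2.9181, γ^t·E[r] = 0.490442, running G = 8.107711
t=6: π = [0.1429, 0.1441, 0.1430, 0.1526, 0.1963, 0.2211], E[r] = 2.9181, γ^t·E[r] = 0.343309, running G = 8.451020
t=7: π = [0.1429, 0.1441, 0.1430, 0.1526, 0.1963, 0.2212], E[r] = 2.9181, γ^t·E[r] = 0.240315, running G = 8.691335

G = 8.6913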